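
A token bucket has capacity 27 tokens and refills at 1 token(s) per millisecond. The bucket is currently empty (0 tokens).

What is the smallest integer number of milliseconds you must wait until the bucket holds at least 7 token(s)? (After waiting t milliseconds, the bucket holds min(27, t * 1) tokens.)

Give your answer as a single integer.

Answer: 7

Derivation:
Need t * 1 >= 7, so t >= 7/1.
Smallest integer t = ceil(7/1) = 7.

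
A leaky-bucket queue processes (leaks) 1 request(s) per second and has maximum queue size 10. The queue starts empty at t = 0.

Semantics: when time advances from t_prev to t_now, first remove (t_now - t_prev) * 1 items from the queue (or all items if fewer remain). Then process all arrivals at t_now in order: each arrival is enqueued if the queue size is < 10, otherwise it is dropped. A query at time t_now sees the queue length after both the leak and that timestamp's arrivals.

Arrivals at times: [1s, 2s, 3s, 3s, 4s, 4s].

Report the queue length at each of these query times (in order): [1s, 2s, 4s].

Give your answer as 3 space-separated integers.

Answer: 1 1 3

Derivation:
Queue lengths at query times:
  query t=1s: backlog = 1
  query t=2s: backlog = 1
  query t=4s: backlog = 3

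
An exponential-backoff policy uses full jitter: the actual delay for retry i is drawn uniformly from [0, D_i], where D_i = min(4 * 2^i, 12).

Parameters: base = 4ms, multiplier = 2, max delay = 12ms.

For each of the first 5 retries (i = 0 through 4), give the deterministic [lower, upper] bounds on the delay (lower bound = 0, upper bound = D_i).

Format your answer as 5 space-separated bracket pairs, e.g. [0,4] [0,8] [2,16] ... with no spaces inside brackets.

Computing bounds per retry:
  i=0: D_i=min(4*2^0,12)=4, bounds=[0,4]
  i=1: D_i=min(4*2^1,12)=8, bounds=[0,8]
  i=2: D_i=min(4*2^2,12)=12, bounds=[0,12]
  i=3: D_i=min(4*2^3,12)=12, bounds=[0,12]
  i=4: D_i=min(4*2^4,12)=12, bounds=[0,12]

Answer: [0,4] [0,8] [0,12] [0,12] [0,12]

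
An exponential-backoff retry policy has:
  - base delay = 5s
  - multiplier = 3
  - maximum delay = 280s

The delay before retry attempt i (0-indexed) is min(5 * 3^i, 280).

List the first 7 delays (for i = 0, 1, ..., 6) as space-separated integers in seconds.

Computing each delay:
  i=0: min(5*3^0, 280) = 5
  i=1: min(5*3^1, 280) = 15
  i=2: min(5*3^2, 280) = 45
  i=3: min(5*3^3, 280) = 135
  i=4: min(5*3^4, 280) = 280
  i=5: min(5*3^5, 280) = 280
  i=6: min(5*3^6, 280) = 280

Answer: 5 15 45 135 280 280 280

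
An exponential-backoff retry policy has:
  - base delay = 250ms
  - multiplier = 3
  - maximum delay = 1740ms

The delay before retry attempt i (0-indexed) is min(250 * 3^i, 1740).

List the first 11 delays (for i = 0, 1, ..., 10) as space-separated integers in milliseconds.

Computing each delay:
  i=0: min(250*3^0, 1740) = 250
  i=1: min(250*3^1, 1740) = 750
  i=2: min(250*3^2, 1740) = 1740
  i=3: min(250*3^3, 1740) = 1740
  i=4: min(250*3^4, 1740) = 1740
  i=5: min(250*3^5, 1740) = 1740
  i=6: min(250*3^6, 1740) = 1740
  i=7: min(250*3^7, 1740) = 1740
  i=8: min(250*3^8, 1740) = 1740
  i=9: min(250*3^9, 1740) = 1740
  i=10: min(250*3^10, 1740) = 1740

Answer: 250 750 1740 1740 1740 1740 1740 1740 1740 1740 1740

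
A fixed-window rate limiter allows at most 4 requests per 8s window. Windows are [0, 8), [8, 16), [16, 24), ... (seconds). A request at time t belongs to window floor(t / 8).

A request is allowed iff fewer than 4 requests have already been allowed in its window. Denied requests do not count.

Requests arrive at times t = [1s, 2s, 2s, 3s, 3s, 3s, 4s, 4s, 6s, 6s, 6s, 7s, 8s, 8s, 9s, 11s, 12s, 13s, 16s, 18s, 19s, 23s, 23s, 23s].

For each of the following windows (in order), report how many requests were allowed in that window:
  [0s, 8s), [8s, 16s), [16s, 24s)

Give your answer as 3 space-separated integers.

Answer: 4 4 4

Derivation:
Processing requests:
  req#1 t=1s (window 0): ALLOW
  req#2 t=2s (window 0): ALLOW
  req#3 t=2s (window 0): ALLOW
  req#4 t=3s (window 0): ALLOW
  req#5 t=3s (window 0): DENY
  req#6 t=3s (window 0): DENY
  req#7 t=4s (window 0): DENY
  req#8 t=4s (window 0): DENY
  req#9 t=6s (window 0): DENY
  req#10 t=6s (window 0): DENY
  req#11 t=6s (window 0): DENY
  req#12 t=7s (window 0): DENY
  req#13 t=8s (window 1): ALLOW
  req#14 t=8s (window 1): ALLOW
  req#15 t=9s (window 1): ALLOW
  req#16 t=11s (window 1): ALLOW
  req#17 t=12s (window 1): DENY
  req#18 t=13s (window 1): DENY
  req#19 t=16s (window 2): ALLOW
  req#20 t=18s (window 2): ALLOW
  req#21 t=19s (window 2): ALLOW
  req#22 t=23s (window 2): ALLOW
  req#23 t=23s (window 2): DENY
  req#24 t=23s (window 2): DENY

Allowed counts by window: 4 4 4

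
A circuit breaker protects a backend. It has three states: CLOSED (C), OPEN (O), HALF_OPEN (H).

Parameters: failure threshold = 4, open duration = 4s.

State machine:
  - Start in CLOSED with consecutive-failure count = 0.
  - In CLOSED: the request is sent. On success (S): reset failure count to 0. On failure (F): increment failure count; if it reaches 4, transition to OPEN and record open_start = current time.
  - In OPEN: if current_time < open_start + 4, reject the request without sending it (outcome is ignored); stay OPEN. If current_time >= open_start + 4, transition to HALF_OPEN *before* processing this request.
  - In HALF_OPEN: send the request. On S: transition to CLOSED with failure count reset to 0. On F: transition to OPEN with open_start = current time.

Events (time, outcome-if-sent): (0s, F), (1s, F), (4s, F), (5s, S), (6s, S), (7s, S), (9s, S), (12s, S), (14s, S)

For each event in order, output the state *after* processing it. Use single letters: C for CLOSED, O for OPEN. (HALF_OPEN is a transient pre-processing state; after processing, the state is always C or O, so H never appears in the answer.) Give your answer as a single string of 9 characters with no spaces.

State after each event:
  event#1 t=0s outcome=F: state=CLOSED
  event#2 t=1s outcome=F: state=CLOSED
  event#3 t=4s outcome=F: state=CLOSED
  event#4 t=5s outcome=S: state=CLOSED
  event#5 t=6s outcome=S: state=CLOSED
  event#6 t=7s outcome=S: state=CLOSED
  event#7 t=9s outcome=S: state=CLOSED
  event#8 t=12s outcome=S: state=CLOSED
  event#9 t=14s outcome=S: state=CLOSED

Answer: CCCCCCCCC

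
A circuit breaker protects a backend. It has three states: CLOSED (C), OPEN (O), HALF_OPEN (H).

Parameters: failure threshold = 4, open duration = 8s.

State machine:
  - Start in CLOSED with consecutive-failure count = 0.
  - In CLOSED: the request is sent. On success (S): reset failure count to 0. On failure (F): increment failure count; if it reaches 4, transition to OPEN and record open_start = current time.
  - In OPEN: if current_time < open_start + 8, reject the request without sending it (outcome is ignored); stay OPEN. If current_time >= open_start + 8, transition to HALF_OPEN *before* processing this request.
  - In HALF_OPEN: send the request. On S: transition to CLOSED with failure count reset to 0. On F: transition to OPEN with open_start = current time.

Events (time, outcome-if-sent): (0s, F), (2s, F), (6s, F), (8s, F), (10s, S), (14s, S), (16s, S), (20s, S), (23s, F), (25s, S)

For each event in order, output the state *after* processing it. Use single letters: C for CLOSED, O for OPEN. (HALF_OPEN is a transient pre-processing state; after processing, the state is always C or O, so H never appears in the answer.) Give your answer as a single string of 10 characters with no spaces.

Answer: CCCOOOCCCC

Derivation:
State after each event:
  event#1 t=0s outcome=F: state=CLOSED
  event#2 t=2s outcome=F: state=CLOSED
  event#3 t=6s outcome=F: state=CLOSED
  event#4 t=8s outcome=F: state=OPEN
  event#5 t=10s outcome=S: state=OPEN
  event#6 t=14s outcome=S: state=OPEN
  event#7 t=16s outcome=S: state=CLOSED
  event#8 t=20s outcome=S: state=CLOSED
  event#9 t=23s outcome=F: state=CLOSED
  event#10 t=25s outcome=S: state=CLOSED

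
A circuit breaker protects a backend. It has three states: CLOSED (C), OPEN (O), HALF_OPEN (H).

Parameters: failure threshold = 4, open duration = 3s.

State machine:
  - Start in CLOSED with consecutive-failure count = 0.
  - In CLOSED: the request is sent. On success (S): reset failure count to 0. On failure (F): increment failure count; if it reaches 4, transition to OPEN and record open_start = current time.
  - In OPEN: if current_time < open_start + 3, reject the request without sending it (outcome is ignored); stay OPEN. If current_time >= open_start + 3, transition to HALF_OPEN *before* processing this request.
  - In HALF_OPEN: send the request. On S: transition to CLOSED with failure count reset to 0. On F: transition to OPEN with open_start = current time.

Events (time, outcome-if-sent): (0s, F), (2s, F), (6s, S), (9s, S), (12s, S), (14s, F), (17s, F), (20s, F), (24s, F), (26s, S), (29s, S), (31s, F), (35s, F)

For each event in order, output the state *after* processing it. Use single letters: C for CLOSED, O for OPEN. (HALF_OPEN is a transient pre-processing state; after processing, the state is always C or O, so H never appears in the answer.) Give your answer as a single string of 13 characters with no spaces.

Answer: CCCCCCCCOOCCC

Derivation:
State after each event:
  event#1 t=0s outcome=F: state=CLOSED
  event#2 t=2s outcome=F: state=CLOSED
  event#3 t=6s outcome=S: state=CLOSED
  event#4 t=9s outcome=S: state=CLOSED
  event#5 t=12s outcome=S: state=CLOSED
  event#6 t=14s outcome=F: state=CLOSED
  event#7 t=17s outcome=F: state=CLOSED
  event#8 t=20s outcome=F: state=CLOSED
  event#9 t=24s outcome=F: state=OPEN
  event#10 t=26s outcome=S: state=OPEN
  event#11 t=29s outcome=S: state=CLOSED
  event#12 t=31s outcome=F: state=CLOSED
  event#13 t=35s outcome=F: state=CLOSED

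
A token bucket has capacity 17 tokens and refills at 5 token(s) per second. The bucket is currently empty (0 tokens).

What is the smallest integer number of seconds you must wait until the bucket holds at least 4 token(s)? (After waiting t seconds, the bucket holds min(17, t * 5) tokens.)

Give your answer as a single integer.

Need t * 5 >= 4, so t >= 4/5.
Smallest integer t = ceil(4/5) = 1.

Answer: 1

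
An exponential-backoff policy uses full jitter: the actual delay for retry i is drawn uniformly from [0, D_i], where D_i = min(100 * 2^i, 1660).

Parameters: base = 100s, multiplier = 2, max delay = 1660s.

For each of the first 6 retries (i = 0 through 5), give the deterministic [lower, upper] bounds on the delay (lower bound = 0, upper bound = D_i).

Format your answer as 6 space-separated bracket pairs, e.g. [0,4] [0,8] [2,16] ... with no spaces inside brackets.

Answer: [0,100] [0,200] [0,400] [0,800] [0,1600] [0,1660]

Derivation:
Computing bounds per retry:
  i=0: D_i=min(100*2^0,1660)=100, bounds=[0,100]
  i=1: D_i=min(100*2^1,1660)=200, bounds=[0,200]
  i=2: D_i=min(100*2^2,1660)=400, bounds=[0,400]
  i=3: D_i=min(100*2^3,1660)=800, bounds=[0,800]
  i=4: D_i=min(100*2^4,1660)=1600, bounds=[0,1600]
  i=5: D_i=min(100*2^5,1660)=1660, bounds=[0,1660]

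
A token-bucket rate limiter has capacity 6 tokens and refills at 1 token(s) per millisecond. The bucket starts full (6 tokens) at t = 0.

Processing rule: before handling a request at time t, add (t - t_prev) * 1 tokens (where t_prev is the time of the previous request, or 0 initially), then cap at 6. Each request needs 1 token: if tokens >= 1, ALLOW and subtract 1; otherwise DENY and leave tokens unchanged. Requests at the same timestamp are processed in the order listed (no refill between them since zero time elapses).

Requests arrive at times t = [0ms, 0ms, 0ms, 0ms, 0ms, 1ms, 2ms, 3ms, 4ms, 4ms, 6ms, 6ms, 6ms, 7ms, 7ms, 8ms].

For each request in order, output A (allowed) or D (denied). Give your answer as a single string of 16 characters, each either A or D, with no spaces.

Answer: AAAAAAAAAAAADADA

Derivation:
Simulating step by step:
  req#1 t=0ms: ALLOW
  req#2 t=0ms: ALLOW
  req#3 t=0ms: ALLOW
  req#4 t=0ms: ALLOW
  req#5 t=0ms: ALLOW
  req#6 t=1ms: ALLOW
  req#7 t=2ms: ALLOW
  req#8 t=3ms: ALLOW
  req#9 t=4ms: ALLOW
  req#10 t=4ms: ALLOW
  req#11 t=6ms: ALLOW
  req#12 t=6ms: ALLOW
  req#13 t=6ms: DENY
  req#14 t=7ms: ALLOW
  req#15 t=7ms: DENY
  req#16 t=8ms: ALLOW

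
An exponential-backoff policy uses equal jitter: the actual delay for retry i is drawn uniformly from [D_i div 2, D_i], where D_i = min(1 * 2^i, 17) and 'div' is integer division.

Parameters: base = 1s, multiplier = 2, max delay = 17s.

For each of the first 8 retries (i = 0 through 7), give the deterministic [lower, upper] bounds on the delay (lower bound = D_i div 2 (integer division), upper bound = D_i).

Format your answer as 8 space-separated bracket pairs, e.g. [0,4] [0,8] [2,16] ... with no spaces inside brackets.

Answer: [0,1] [1,2] [2,4] [4,8] [8,16] [8,17] [8,17] [8,17]

Derivation:
Computing bounds per retry:
  i=0: D_i=min(1*2^0,17)=1, bounds=[0,1]
  i=1: D_i=min(1*2^1,17)=2, bounds=[1,2]
  i=2: D_i=min(1*2^2,17)=4, bounds=[2,4]
  i=3: D_i=min(1*2^3,17)=8, bounds=[4,8]
  i=4: D_i=min(1*2^4,17)=16, bounds=[8,16]
  i=5: D_i=min(1*2^5,17)=17, bounds=[8,17]
  i=6: D_i=min(1*2^6,17)=17, bounds=[8,17]
  i=7: D_i=min(1*2^7,17)=17, bounds=[8,17]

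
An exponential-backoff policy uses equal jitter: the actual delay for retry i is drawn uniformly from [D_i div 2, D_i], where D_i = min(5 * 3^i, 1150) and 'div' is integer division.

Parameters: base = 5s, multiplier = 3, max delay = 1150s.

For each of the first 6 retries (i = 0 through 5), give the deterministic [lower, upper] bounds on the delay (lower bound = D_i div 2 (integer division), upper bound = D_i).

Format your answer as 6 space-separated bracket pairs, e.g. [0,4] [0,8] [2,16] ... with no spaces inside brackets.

Answer: [2,5] [7,15] [22,45] [67,135] [202,405] [575,1150]

Derivation:
Computing bounds per retry:
  i=0: D_i=min(5*3^0,1150)=5, bounds=[2,5]
  i=1: D_i=min(5*3^1,1150)=15, bounds=[7,15]
  i=2: D_i=min(5*3^2,1150)=45, bounds=[22,45]
  i=3: D_i=min(5*3^3,1150)=135, bounds=[67,135]
  i=4: D_i=min(5*3^4,1150)=405, bounds=[202,405]
  i=5: D_i=min(5*3^5,1150)=1150, bounds=[575,1150]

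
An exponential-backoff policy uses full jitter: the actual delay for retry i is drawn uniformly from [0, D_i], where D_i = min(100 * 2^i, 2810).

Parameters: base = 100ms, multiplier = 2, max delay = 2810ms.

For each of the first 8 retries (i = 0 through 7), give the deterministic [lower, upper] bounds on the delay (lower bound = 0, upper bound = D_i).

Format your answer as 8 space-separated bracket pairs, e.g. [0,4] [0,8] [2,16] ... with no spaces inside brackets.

Computing bounds per retry:
  i=0: D_i=min(100*2^0,2810)=100, bounds=[0,100]
  i=1: D_i=min(100*2^1,2810)=200, bounds=[0,200]
  i=2: D_i=min(100*2^2,2810)=400, bounds=[0,400]
  i=3: D_i=min(100*2^3,2810)=800, bounds=[0,800]
  i=4: D_i=min(100*2^4,2810)=1600, bounds=[0,1600]
  i=5: D_i=min(100*2^5,2810)=2810, bounds=[0,2810]
  i=6: D_i=min(100*2^6,2810)=2810, bounds=[0,2810]
  i=7: D_i=min(100*2^7,2810)=2810, bounds=[0,2810]

Answer: [0,100] [0,200] [0,400] [0,800] [0,1600] [0,2810] [0,2810] [0,2810]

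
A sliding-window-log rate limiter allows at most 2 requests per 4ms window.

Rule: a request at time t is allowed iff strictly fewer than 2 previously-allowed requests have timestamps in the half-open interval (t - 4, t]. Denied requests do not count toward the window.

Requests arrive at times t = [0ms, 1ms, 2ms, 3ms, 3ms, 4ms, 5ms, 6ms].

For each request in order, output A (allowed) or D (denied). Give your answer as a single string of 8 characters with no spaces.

Tracking allowed requests in the window:
  req#1 t=0ms: ALLOW
  req#2 t=1ms: ALLOW
  req#3 t=2ms: DENY
  req#4 t=3ms: DENY
  req#5 t=3ms: DENY
  req#6 t=4ms: ALLOW
  req#7 t=5ms: ALLOW
  req#8 t=6ms: DENY

Answer: AADDDAAD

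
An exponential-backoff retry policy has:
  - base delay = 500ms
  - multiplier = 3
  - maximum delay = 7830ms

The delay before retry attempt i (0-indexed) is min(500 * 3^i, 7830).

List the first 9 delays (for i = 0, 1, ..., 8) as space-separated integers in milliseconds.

Computing each delay:
  i=0: min(500*3^0, 7830) = 500
  i=1: min(500*3^1, 7830) = 1500
  i=2: min(500*3^2, 7830) = 4500
  i=3: min(500*3^3, 7830) = 7830
  i=4: min(500*3^4, 7830) = 7830
  i=5: min(500*3^5, 7830) = 7830
  i=6: min(500*3^6, 7830) = 7830
  i=7: min(500*3^7, 7830) = 7830
  i=8: min(500*3^8, 7830) = 7830

Answer: 500 1500 4500 7830 7830 7830 7830 7830 7830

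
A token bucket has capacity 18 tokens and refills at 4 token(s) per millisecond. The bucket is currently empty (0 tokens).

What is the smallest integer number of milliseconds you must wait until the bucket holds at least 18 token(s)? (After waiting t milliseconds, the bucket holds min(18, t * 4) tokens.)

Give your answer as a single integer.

Answer: 5

Derivation:
Need t * 4 >= 18, so t >= 18/4.
Smallest integer t = ceil(18/4) = 5.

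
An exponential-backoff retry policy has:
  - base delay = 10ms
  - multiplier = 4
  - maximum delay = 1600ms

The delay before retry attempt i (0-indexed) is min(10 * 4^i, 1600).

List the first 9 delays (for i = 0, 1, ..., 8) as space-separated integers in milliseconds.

Answer: 10 40 160 640 1600 1600 1600 1600 1600

Derivation:
Computing each delay:
  i=0: min(10*4^0, 1600) = 10
  i=1: min(10*4^1, 1600) = 40
  i=2: min(10*4^2, 1600) = 160
  i=3: min(10*4^3, 1600) = 640
  i=4: min(10*4^4, 1600) = 1600
  i=5: min(10*4^5, 1600) = 1600
  i=6: min(10*4^6, 1600) = 1600
  i=7: min(10*4^7, 1600) = 1600
  i=8: min(10*4^8, 1600) = 1600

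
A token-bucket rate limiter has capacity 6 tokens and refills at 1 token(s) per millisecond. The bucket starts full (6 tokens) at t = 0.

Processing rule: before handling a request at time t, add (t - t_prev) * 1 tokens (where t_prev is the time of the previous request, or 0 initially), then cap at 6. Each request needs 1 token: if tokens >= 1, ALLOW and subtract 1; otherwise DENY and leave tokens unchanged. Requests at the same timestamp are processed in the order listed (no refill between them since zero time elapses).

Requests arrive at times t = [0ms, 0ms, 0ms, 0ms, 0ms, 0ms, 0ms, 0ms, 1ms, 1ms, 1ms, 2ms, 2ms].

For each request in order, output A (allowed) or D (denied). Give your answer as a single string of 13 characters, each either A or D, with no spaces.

Answer: AAAAAADDADDAD

Derivation:
Simulating step by step:
  req#1 t=0ms: ALLOW
  req#2 t=0ms: ALLOW
  req#3 t=0ms: ALLOW
  req#4 t=0ms: ALLOW
  req#5 t=0ms: ALLOW
  req#6 t=0ms: ALLOW
  req#7 t=0ms: DENY
  req#8 t=0ms: DENY
  req#9 t=1ms: ALLOW
  req#10 t=1ms: DENY
  req#11 t=1ms: DENY
  req#12 t=2ms: ALLOW
  req#13 t=2ms: DENY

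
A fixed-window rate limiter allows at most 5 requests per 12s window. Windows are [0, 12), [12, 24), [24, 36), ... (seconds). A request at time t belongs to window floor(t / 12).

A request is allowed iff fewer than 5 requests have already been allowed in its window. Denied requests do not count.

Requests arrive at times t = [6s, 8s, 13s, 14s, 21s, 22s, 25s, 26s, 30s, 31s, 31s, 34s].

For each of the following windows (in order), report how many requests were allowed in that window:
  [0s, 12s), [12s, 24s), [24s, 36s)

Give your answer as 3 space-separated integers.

Processing requests:
  req#1 t=6s (window 0): ALLOW
  req#2 t=8s (window 0): ALLOW
  req#3 t=13s (window 1): ALLOW
  req#4 t=14s (window 1): ALLOW
  req#5 t=21s (window 1): ALLOW
  req#6 t=22s (window 1): ALLOW
  req#7 t=25s (window 2): ALLOW
  req#8 t=26s (window 2): ALLOW
  req#9 t=30s (window 2): ALLOW
  req#10 t=31s (window 2): ALLOW
  req#11 t=31s (window 2): ALLOW
  req#12 t=34s (window 2): DENY

Allowed counts by window: 2 4 5

Answer: 2 4 5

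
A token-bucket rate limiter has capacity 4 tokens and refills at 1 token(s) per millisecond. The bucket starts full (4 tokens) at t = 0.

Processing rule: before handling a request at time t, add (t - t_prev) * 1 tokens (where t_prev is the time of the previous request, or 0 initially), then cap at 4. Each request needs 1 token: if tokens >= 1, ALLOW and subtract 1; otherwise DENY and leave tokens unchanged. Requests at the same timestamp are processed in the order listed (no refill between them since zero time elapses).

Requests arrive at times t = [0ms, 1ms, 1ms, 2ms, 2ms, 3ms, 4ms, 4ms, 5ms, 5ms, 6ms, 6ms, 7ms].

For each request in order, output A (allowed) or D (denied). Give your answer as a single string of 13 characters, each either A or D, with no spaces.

Simulating step by step:
  req#1 t=0ms: ALLOW
  req#2 t=1ms: ALLOW
  req#3 t=1ms: ALLOW
  req#4 t=2ms: ALLOW
  req#5 t=2ms: ALLOW
  req#6 t=3ms: ALLOW
  req#7 t=4ms: ALLOW
  req#8 t=4ms: ALLOW
  req#9 t=5ms: ALLOW
  req#10 t=5ms: DENY
  req#11 t=6ms: ALLOW
  req#12 t=6ms: DENY
  req#13 t=7ms: ALLOW

Answer: AAAAAAAAADADA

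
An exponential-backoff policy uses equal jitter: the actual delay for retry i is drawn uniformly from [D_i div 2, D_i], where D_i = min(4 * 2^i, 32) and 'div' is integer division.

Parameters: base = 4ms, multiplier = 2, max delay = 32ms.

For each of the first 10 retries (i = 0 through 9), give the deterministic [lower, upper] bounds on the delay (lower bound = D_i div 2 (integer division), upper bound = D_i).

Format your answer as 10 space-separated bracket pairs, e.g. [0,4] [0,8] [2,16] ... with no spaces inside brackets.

Computing bounds per retry:
  i=0: D_i=min(4*2^0,32)=4, bounds=[2,4]
  i=1: D_i=min(4*2^1,32)=8, bounds=[4,8]
  i=2: D_i=min(4*2^2,32)=16, bounds=[8,16]
  i=3: D_i=min(4*2^3,32)=32, bounds=[16,32]
  i=4: D_i=min(4*2^4,32)=32, bounds=[16,32]
  i=5: D_i=min(4*2^5,32)=32, bounds=[16,32]
  i=6: D_i=min(4*2^6,32)=32, bounds=[16,32]
  i=7: D_i=min(4*2^7,32)=32, bounds=[16,32]
  i=8: D_i=min(4*2^8,32)=32, bounds=[16,32]
  i=9: D_i=min(4*2^9,32)=32, bounds=[16,32]

Answer: [2,4] [4,8] [8,16] [16,32] [16,32] [16,32] [16,32] [16,32] [16,32] [16,32]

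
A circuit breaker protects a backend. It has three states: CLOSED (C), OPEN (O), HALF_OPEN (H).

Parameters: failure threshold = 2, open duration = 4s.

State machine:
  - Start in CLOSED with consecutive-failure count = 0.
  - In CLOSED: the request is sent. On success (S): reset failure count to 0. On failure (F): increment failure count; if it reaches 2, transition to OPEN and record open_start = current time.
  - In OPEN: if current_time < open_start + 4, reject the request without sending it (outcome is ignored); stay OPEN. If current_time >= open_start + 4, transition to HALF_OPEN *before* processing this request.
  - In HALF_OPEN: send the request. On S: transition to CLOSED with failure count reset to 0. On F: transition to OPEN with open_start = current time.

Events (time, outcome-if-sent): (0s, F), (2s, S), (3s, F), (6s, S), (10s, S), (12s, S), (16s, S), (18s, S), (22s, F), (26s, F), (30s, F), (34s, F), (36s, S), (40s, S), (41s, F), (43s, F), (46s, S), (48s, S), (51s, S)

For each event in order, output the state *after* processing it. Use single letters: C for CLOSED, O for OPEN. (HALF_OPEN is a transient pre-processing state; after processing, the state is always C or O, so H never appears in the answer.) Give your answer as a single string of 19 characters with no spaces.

State after each event:
  event#1 t=0s outcome=F: state=CLOSED
  event#2 t=2s outcome=S: state=CLOSED
  event#3 t=3s outcome=F: state=CLOSED
  event#4 t=6s outcome=S: state=CLOSED
  event#5 t=10s outcome=S: state=CLOSED
  event#6 t=12s outcome=S: state=CLOSED
  event#7 t=16s outcome=S: state=CLOSED
  event#8 t=18s outcome=S: state=CLOSED
  event#9 t=22s outcome=F: state=CLOSED
  event#10 t=26s outcome=F: state=OPEN
  event#11 t=30s outcome=F: state=OPEN
  event#12 t=34s outcome=F: state=OPEN
  event#13 t=36s outcome=S: state=OPEN
  event#14 t=40s outcome=S: state=CLOSED
  event#15 t=41s outcome=F: state=CLOSED
  event#16 t=43s outcome=F: state=OPEN
  event#17 t=46s outcome=S: state=OPEN
  event#18 t=48s outcome=S: state=CLOSED
  event#19 t=51s outcome=S: state=CLOSED

Answer: CCCCCCCCCOOOOCCOOCC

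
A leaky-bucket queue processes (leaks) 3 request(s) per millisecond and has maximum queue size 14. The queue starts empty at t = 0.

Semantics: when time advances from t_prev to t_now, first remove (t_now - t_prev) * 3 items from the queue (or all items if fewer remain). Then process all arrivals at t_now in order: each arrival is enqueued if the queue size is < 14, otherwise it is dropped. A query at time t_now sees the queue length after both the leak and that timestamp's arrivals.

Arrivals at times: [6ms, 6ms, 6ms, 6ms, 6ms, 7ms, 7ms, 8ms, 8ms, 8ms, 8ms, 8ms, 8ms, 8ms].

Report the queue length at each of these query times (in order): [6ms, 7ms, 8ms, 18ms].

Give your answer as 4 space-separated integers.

Answer: 5 4 8 0

Derivation:
Queue lengths at query times:
  query t=6ms: backlog = 5
  query t=7ms: backlog = 4
  query t=8ms: backlog = 8
  query t=18ms: backlog = 0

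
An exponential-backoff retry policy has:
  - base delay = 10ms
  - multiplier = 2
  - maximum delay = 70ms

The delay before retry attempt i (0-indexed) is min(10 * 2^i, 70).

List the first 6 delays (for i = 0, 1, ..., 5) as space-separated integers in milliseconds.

Computing each delay:
  i=0: min(10*2^0, 70) = 10
  i=1: min(10*2^1, 70) = 20
  i=2: min(10*2^2, 70) = 40
  i=3: min(10*2^3, 70) = 70
  i=4: min(10*2^4, 70) = 70
  i=5: min(10*2^5, 70) = 70

Answer: 10 20 40 70 70 70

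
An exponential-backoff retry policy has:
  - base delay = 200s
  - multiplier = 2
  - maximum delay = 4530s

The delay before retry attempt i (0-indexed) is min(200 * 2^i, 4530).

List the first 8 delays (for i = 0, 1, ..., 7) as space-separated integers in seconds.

Answer: 200 400 800 1600 3200 4530 4530 4530

Derivation:
Computing each delay:
  i=0: min(200*2^0, 4530) = 200
  i=1: min(200*2^1, 4530) = 400
  i=2: min(200*2^2, 4530) = 800
  i=3: min(200*2^3, 4530) = 1600
  i=4: min(200*2^4, 4530) = 3200
  i=5: min(200*2^5, 4530) = 4530
  i=6: min(200*2^6, 4530) = 4530
  i=7: min(200*2^7, 4530) = 4530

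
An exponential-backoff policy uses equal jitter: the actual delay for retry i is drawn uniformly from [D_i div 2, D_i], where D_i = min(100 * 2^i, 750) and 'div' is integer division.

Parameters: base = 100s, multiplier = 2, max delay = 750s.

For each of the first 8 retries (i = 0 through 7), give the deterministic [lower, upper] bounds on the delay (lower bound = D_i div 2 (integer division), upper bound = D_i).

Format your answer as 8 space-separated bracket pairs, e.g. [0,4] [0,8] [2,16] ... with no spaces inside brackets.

Computing bounds per retry:
  i=0: D_i=min(100*2^0,750)=100, bounds=[50,100]
  i=1: D_i=min(100*2^1,750)=200, bounds=[100,200]
  i=2: D_i=min(100*2^2,750)=400, bounds=[200,400]
  i=3: D_i=min(100*2^3,750)=750, bounds=[375,750]
  i=4: D_i=min(100*2^4,750)=750, bounds=[375,750]
  i=5: D_i=min(100*2^5,750)=750, bounds=[375,750]
  i=6: D_i=min(100*2^6,750)=750, bounds=[375,750]
  i=7: D_i=min(100*2^7,750)=750, bounds=[375,750]

Answer: [50,100] [100,200] [200,400] [375,750] [375,750] [375,750] [375,750] [375,750]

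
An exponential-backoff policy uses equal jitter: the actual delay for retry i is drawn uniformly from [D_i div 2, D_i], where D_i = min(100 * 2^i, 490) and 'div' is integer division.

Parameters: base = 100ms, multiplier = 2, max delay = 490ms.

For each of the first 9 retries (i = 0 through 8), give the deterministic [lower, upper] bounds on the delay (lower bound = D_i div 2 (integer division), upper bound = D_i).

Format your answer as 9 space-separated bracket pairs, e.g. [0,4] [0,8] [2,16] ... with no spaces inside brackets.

Computing bounds per retry:
  i=0: D_i=min(100*2^0,490)=100, bounds=[50,100]
  i=1: D_i=min(100*2^1,490)=200, bounds=[100,200]
  i=2: D_i=min(100*2^2,490)=400, bounds=[200,400]
  i=3: D_i=min(100*2^3,490)=490, bounds=[245,490]
  i=4: D_i=min(100*2^4,490)=490, bounds=[245,490]
  i=5: D_i=min(100*2^5,490)=490, bounds=[245,490]
  i=6: D_i=min(100*2^6,490)=490, bounds=[245,490]
  i=7: D_i=min(100*2^7,490)=490, bounds=[245,490]
  i=8: D_i=min(100*2^8,490)=490, bounds=[245,490]

Answer: [50,100] [100,200] [200,400] [245,490] [245,490] [245,490] [245,490] [245,490] [245,490]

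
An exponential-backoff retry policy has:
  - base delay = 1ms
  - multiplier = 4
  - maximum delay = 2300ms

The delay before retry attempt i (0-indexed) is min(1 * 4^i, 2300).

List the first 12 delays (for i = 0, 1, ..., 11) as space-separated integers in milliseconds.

Answer: 1 4 16 64 256 1024 2300 2300 2300 2300 2300 2300

Derivation:
Computing each delay:
  i=0: min(1*4^0, 2300) = 1
  i=1: min(1*4^1, 2300) = 4
  i=2: min(1*4^2, 2300) = 16
  i=3: min(1*4^3, 2300) = 64
  i=4: min(1*4^4, 2300) = 256
  i=5: min(1*4^5, 2300) = 1024
  i=6: min(1*4^6, 2300) = 2300
  i=7: min(1*4^7, 2300) = 2300
  i=8: min(1*4^8, 2300) = 2300
  i=9: min(1*4^9, 2300) = 2300
  i=10: min(1*4^10, 2300) = 2300
  i=11: min(1*4^11, 2300) = 2300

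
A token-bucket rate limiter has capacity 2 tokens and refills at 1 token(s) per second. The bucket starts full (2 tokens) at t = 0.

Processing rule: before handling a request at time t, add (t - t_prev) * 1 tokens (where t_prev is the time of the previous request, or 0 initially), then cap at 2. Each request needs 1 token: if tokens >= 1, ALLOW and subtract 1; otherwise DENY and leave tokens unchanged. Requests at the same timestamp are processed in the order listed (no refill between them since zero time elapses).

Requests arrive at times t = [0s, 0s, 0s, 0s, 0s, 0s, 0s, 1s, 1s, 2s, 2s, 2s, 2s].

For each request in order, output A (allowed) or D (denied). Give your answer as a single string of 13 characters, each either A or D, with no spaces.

Answer: AADDDDDADADDD

Derivation:
Simulating step by step:
  req#1 t=0s: ALLOW
  req#2 t=0s: ALLOW
  req#3 t=0s: DENY
  req#4 t=0s: DENY
  req#5 t=0s: DENY
  req#6 t=0s: DENY
  req#7 t=0s: DENY
  req#8 t=1s: ALLOW
  req#9 t=1s: DENY
  req#10 t=2s: ALLOW
  req#11 t=2s: DENY
  req#12 t=2s: DENY
  req#13 t=2s: DENY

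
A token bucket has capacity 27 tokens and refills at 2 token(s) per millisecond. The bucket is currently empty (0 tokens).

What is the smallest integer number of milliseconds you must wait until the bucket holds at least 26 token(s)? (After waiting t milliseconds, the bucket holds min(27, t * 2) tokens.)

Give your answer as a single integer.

Answer: 13

Derivation:
Need t * 2 >= 26, so t >= 26/2.
Smallest integer t = ceil(26/2) = 13.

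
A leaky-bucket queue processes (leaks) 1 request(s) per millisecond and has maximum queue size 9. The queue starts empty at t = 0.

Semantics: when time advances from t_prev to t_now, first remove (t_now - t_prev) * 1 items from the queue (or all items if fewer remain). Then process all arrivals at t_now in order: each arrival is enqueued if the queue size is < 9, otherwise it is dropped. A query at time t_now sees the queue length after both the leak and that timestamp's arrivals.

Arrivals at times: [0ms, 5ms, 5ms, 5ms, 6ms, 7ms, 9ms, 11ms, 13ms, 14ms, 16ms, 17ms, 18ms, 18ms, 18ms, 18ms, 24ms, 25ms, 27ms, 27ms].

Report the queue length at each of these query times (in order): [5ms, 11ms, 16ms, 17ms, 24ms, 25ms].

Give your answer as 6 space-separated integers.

Queue lengths at query times:
  query t=5ms: backlog = 3
  query t=11ms: backlog = 1
  query t=16ms: backlog = 1
  query t=17ms: backlog = 1
  query t=24ms: backlog = 1
  query t=25ms: backlog = 1

Answer: 3 1 1 1 1 1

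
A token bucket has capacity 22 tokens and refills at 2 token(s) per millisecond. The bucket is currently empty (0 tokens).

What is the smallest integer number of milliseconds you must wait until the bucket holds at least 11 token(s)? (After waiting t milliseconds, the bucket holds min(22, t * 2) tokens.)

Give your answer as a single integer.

Answer: 6

Derivation:
Need t * 2 >= 11, so t >= 11/2.
Smallest integer t = ceil(11/2) = 6.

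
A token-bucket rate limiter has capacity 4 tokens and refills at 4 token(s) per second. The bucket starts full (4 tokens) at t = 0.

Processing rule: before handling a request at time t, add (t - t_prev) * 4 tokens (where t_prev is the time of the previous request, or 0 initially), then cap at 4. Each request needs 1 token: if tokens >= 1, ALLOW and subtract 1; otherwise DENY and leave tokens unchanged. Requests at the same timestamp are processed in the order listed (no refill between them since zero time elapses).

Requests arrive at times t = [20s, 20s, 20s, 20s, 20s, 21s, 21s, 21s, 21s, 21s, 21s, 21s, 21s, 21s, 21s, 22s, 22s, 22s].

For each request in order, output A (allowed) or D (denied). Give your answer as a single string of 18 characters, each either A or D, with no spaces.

Simulating step by step:
  req#1 t=20s: ALLOW
  req#2 t=20s: ALLOW
  req#3 t=20s: ALLOW
  req#4 t=20s: ALLOW
  req#5 t=20s: DENY
  req#6 t=21s: ALLOW
  req#7 t=21s: ALLOW
  req#8 t=21s: ALLOW
  req#9 t=21s: ALLOW
  req#10 t=21s: DENY
  req#11 t=21s: DENY
  req#12 t=21s: DENY
  req#13 t=21s: DENY
  req#14 t=21s: DENY
  req#15 t=21s: DENY
  req#16 t=22s: ALLOW
  req#17 t=22s: ALLOW
  req#18 t=22s: ALLOW

Answer: AAAADAAAADDDDDDAAA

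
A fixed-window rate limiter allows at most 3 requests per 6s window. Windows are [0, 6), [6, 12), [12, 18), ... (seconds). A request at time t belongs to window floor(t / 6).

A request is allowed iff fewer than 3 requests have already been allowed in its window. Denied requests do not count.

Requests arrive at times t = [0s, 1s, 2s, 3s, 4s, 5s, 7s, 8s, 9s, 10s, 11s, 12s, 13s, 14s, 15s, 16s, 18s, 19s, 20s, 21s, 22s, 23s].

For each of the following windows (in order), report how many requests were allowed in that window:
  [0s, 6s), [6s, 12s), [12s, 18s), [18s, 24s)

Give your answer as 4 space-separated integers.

Processing requests:
  req#1 t=0s (window 0): ALLOW
  req#2 t=1s (window 0): ALLOW
  req#3 t=2s (window 0): ALLOW
  req#4 t=3s (window 0): DENY
  req#5 t=4s (window 0): DENY
  req#6 t=5s (window 0): DENY
  req#7 t=7s (window 1): ALLOW
  req#8 t=8s (window 1): ALLOW
  req#9 t=9s (window 1): ALLOW
  req#10 t=10s (window 1): DENY
  req#11 t=11s (window 1): DENY
  req#12 t=12s (window 2): ALLOW
  req#13 t=13s (window 2): ALLOW
  req#14 t=14s (window 2): ALLOW
  req#15 t=15s (window 2): DENY
  req#16 t=16s (window 2): DENY
  req#17 t=18s (window 3): ALLOW
  req#18 t=19s (window 3): ALLOW
  req#19 t=20s (window 3): ALLOW
  req#20 t=21s (window 3): DENY
  req#21 t=22s (window 3): DENY
  req#22 t=23s (window 3): DENY

Allowed counts by window: 3 3 3 3

Answer: 3 3 3 3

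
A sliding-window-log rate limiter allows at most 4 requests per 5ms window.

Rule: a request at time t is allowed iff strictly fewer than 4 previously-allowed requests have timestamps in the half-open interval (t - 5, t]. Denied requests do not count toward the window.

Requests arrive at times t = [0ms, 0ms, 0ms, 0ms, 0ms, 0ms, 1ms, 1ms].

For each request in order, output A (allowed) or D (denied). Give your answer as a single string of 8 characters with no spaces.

Tracking allowed requests in the window:
  req#1 t=0ms: ALLOW
  req#2 t=0ms: ALLOW
  req#3 t=0ms: ALLOW
  req#4 t=0ms: ALLOW
  req#5 t=0ms: DENY
  req#6 t=0ms: DENY
  req#7 t=1ms: DENY
  req#8 t=1ms: DENY

Answer: AAAADDDD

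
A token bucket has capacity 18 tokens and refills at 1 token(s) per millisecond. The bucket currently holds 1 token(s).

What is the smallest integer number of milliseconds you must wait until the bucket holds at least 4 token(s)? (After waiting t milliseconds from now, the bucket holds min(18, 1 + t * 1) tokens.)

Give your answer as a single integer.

Need 1 + t * 1 >= 4, so t >= 3/1.
Smallest integer t = ceil(3/1) = 3.

Answer: 3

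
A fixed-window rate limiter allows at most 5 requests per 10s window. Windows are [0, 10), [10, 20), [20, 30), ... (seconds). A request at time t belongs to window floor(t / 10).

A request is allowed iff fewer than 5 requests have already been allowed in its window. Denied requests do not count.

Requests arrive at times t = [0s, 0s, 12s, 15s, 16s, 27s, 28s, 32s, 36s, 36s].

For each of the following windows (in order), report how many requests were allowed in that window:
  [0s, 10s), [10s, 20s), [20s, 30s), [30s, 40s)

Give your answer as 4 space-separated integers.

Answer: 2 3 2 3

Derivation:
Processing requests:
  req#1 t=0s (window 0): ALLOW
  req#2 t=0s (window 0): ALLOW
  req#3 t=12s (window 1): ALLOW
  req#4 t=15s (window 1): ALLOW
  req#5 t=16s (window 1): ALLOW
  req#6 t=27s (window 2): ALLOW
  req#7 t=28s (window 2): ALLOW
  req#8 t=32s (window 3): ALLOW
  req#9 t=36s (window 3): ALLOW
  req#10 t=36s (window 3): ALLOW

Allowed counts by window: 2 3 2 3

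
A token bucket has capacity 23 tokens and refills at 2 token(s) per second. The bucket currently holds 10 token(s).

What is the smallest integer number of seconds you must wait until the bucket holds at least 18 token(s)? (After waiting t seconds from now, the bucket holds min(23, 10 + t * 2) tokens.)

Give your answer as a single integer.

Need 10 + t * 2 >= 18, so t >= 8/2.
Smallest integer t = ceil(8/2) = 4.

Answer: 4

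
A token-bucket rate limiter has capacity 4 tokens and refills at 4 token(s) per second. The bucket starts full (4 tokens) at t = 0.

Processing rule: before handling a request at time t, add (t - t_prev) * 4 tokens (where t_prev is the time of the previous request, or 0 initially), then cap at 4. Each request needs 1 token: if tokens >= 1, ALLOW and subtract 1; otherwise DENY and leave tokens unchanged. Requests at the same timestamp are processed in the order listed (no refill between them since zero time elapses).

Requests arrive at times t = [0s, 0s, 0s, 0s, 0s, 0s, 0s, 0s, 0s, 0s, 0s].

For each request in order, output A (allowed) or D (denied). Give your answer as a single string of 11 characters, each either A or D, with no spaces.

Simulating step by step:
  req#1 t=0s: ALLOW
  req#2 t=0s: ALLOW
  req#3 t=0s: ALLOW
  req#4 t=0s: ALLOW
  req#5 t=0s: DENY
  req#6 t=0s: DENY
  req#7 t=0s: DENY
  req#8 t=0s: DENY
  req#9 t=0s: DENY
  req#10 t=0s: DENY
  req#11 t=0s: DENY

Answer: AAAADDDDDDD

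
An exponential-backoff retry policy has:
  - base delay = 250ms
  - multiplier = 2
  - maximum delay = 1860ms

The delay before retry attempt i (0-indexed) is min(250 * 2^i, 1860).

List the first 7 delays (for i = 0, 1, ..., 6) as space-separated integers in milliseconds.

Answer: 250 500 1000 1860 1860 1860 1860

Derivation:
Computing each delay:
  i=0: min(250*2^0, 1860) = 250
  i=1: min(250*2^1, 1860) = 500
  i=2: min(250*2^2, 1860) = 1000
  i=3: min(250*2^3, 1860) = 1860
  i=4: min(250*2^4, 1860) = 1860
  i=5: min(250*2^5, 1860) = 1860
  i=6: min(250*2^6, 1860) = 1860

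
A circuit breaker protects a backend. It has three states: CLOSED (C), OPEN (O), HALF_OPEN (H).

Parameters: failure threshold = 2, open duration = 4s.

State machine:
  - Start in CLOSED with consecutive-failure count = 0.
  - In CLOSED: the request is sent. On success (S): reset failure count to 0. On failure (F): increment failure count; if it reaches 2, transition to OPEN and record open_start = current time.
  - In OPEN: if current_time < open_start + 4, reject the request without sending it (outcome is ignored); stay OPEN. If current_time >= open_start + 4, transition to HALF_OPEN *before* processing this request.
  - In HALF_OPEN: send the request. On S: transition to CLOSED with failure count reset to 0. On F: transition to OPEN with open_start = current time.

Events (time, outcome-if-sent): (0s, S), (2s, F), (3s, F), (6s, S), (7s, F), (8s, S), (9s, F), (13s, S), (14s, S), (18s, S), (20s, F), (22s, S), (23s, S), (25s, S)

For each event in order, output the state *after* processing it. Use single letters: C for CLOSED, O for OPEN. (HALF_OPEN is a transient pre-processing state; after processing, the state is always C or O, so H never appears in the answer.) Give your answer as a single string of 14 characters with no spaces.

Answer: CCOOOOOCCCCCCC

Derivation:
State after each event:
  event#1 t=0s outcome=S: state=CLOSED
  event#2 t=2s outcome=F: state=CLOSED
  event#3 t=3s outcome=F: state=OPEN
  event#4 t=6s outcome=S: state=OPEN
  event#5 t=7s outcome=F: state=OPEN
  event#6 t=8s outcome=S: state=OPEN
  event#7 t=9s outcome=F: state=OPEN
  event#8 t=13s outcome=S: state=CLOSED
  event#9 t=14s outcome=S: state=CLOSED
  event#10 t=18s outcome=S: state=CLOSED
  event#11 t=20s outcome=F: state=CLOSED
  event#12 t=22s outcome=S: state=CLOSED
  event#13 t=23s outcome=S: state=CLOSED
  event#14 t=25s outcome=S: state=CLOSED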